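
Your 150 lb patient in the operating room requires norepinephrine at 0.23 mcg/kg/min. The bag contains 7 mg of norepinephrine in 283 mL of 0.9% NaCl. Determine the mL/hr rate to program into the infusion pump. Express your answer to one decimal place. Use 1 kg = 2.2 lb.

38.0 mL/hr

Weight = 150 lb ÷ 2.2 lb/kg = 68.18182 kg
Dose = 0.23 mcg/kg/min × 68.18182 kg = 15.68182 mcg/min
15.68182 mcg/min × 60 min/hr = 940.9091 mcg/hr
Concentration = 7 mg ÷ 283 mL = 0.02473498 mg/mL = 24.73498 mcg/mL
Rate = 940.9091 mcg/hr ÷ 24.73498 mcg/mL = 38.03961 mL/hr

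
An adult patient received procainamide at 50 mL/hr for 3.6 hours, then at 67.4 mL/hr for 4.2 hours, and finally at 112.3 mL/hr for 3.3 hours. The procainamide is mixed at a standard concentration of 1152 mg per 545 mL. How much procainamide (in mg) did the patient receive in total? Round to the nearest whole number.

1762 mg

Concentration = 1152 mg ÷ 545 mL = 2.113761 mg/mL
Stage 1: 50 mL/hr × 3.6 hr = 180 mL → 180 mL × 2.113761 mg/mL = 380.4771 mg
Stage 2: 67.4 mL/hr × 4.2 hr = 283.08 mL → 283.08 mL × 2.113761 mg/mL = 598.3636 mg
Stage 3: 112.3 mL/hr × 3.3 hr = 370.59 mL → 370.59 mL × 2.113761 mg/mL = 783.3389 mg
Total = 380.4771 + 598.3636 + 783.3389 = 1762.18 mg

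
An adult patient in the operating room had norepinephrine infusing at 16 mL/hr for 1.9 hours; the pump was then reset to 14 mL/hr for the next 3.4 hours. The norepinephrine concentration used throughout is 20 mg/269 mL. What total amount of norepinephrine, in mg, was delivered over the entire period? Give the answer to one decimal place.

5.8 mg

Concentration = 20 mg ÷ 269 mL = 0.07434944 mg/mL
Stage 1: 16 mL/hr × 1.9 hr = 30.4 mL → 30.4 mL × 0.07434944 mg/mL = 2.260223 mg
Stage 2: 14 mL/hr × 3.4 hr = 47.6 mL → 47.6 mL × 0.07434944 mg/mL = 3.539033 mg
Total = 2.260223 + 3.539033 = 5.799257 mg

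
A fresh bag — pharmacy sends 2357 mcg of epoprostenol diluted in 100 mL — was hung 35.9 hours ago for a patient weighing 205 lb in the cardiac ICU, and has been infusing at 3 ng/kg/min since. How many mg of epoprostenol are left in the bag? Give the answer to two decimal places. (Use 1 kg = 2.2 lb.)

Weight = 205 lb ÷ 2.2 lb/kg = 93.18182 kg
Dose = 3 ng/kg/min × 93.18182 kg = 279.5455 ng/min
279.5455 ng/min × 60 min/hr = 16772.73 ng/hr
Concentration = 2357 mcg ÷ 100 mL = 23.57 mcg/mL = 23570 ng/mL
Rate = 16772.73 ng/hr ÷ 23570 ng/mL = 0.7116134 mL/hr
Volume infused = 0.7116134 mL/hr × 35.9 hr = 25.54692 mL
Volume remaining = 100 − 25.54692 = 74.45308 mL
Drug remaining = 74.45308 mL × 23570 ng/mL = 1754859 ng = 1.754859 mg

1.75 mg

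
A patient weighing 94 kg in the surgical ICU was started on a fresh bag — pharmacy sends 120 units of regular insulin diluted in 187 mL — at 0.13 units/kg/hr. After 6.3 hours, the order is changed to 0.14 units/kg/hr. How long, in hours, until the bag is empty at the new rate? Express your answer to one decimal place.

3.3 hours

Initial rate:
Dose = 0.13 units/kg/hr × 94 kg = 12.22 units/hr
Concentration = 120 units ÷ 187 mL = 0.6417112 units/mL
Rate = 12.22 units/hr ÷ 0.6417112 units/mL = 19.04283 mL/hr
Volume infused so far = 19.04283 mL/hr × 6.3 hr = 119.9699 mL
Volume remaining = 187 − 119.9699 = 67.03015 mL
New rate:
Dose = 0.14 units/kg/hr × 94 kg = 13.16 units/hr
Rate = 13.16 units/hr ÷ 0.6417112 units/mL = 20.50767 mL/hr
Time remaining = 67.03015 mL ÷ 20.50767 mL/hr = 3.268541 hr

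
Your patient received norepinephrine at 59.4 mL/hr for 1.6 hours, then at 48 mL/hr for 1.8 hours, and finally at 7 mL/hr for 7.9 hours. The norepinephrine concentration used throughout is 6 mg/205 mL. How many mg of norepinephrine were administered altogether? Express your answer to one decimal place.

6.9 mg

Concentration = 6 mg ÷ 205 mL = 0.02926829 mg/mL
Stage 1: 59.4 mL/hr × 1.6 hr = 95.04 mL → 95.04 mL × 0.02926829 mg/mL = 2.781659 mg
Stage 2: 48 mL/hr × 1.8 hr = 86.4 mL → 86.4 mL × 0.02926829 mg/mL = 2.52878 mg
Stage 3: 7 mL/hr × 7.9 hr = 55.3 mL → 55.3 mL × 0.02926829 mg/mL = 1.618537 mg
Total = 2.781659 + 2.52878 + 1.618537 = 6.928976 mg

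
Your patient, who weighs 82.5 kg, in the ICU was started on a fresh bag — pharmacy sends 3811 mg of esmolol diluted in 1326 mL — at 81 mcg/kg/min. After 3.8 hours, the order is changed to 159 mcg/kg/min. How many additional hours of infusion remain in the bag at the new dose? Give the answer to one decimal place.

Initial rate:
Dose = 81 mcg/kg/min × 82.5 kg = 6682.5 mcg/min
6682.5 mcg/min × 60 min/hr = 400950 mcg/hr
Concentration = 3811 mg ÷ 1326 mL = 2.874057 mg/mL = 2874.057 mcg/mL
Rate = 400950 mcg/hr ÷ 2874.057 mcg/mL = 139.5066 mL/hr
Volume infused so far = 139.5066 mL/hr × 3.8 hr = 530.1251 mL
Volume remaining = 1326 − 530.1251 = 795.8749 mL
New rate:
Dose = 159 mcg/kg/min × 82.5 kg = 13117.5 mcg/min
13117.5 mcg/min × 60 min/hr = 787050 mcg/hr
Rate = 787050 mcg/hr ÷ 2874.057 mcg/mL = 273.8463 mL/hr
Time remaining = 795.8749 mL ÷ 273.8463 mL/hr = 2.906283 hr

2.9 hours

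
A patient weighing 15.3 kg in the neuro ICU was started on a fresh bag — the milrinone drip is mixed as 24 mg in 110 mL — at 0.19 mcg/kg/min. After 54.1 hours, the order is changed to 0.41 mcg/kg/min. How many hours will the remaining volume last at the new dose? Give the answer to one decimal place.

38.7 hours

Initial rate:
Dose = 0.19 mcg/kg/min × 15.3 kg = 2.907 mcg/min
2.907 mcg/min × 60 min/hr = 174.42 mcg/hr
Concentration = 24 mg ÷ 110 mL = 0.2181818 mg/mL = 218.1818 mcg/mL
Rate = 174.42 mcg/hr ÷ 218.1818 mcg/mL = 0.799425 mL/hr
Volume infused so far = 0.799425 mL/hr × 54.1 hr = 43.24889 mL
Volume remaining = 110 − 43.24889 = 66.75111 mL
New rate:
Dose = 0.41 mcg/kg/min × 15.3 kg = 6.273 mcg/min
6.273 mcg/min × 60 min/hr = 376.38 mcg/hr
Rate = 376.38 mcg/hr ÷ 218.1818 mcg/mL = 1.725075 mL/hr
Time remaining = 66.75111 mL ÷ 1.725075 mL/hr = 38.69461 hr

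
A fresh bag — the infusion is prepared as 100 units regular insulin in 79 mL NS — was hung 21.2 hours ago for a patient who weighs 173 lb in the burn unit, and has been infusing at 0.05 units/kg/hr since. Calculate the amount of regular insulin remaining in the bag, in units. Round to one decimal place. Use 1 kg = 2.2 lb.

16.6 units

Weight = 173 lb ÷ 2.2 lb/kg = 78.63636 kg
Dose = 0.05 units/kg/hr × 78.63636 kg = 3.931818 units/hr
Concentration = 100 units ÷ 79 mL = 1.265823 units/mL
Rate = 3.931818 units/hr ÷ 1.265823 units/mL = 3.106136 mL/hr
Volume infused = 3.106136 mL/hr × 21.2 hr = 65.85009 mL
Volume remaining = 79 − 65.85009 = 13.14991 mL
Drug remaining = 13.14991 mL × 1.265823 units/mL = 16.64545 units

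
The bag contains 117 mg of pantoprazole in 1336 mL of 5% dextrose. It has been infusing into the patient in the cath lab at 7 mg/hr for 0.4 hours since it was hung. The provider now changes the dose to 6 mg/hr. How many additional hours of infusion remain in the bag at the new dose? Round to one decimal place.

Initial rate:
Concentration = 117 mg ÷ 1336 mL = 0.08757485 mg/mL
Rate = 7 mg/hr ÷ 0.08757485 mg/mL = 79.93162 mL/hr
Volume infused so far = 79.93162 mL/hr × 0.4 hr = 31.97265 mL
Volume remaining = 1336 − 31.97265 = 1304.027 mL
New rate:
Rate = 6 mg/hr ÷ 0.08757485 mg/mL = 68.51282 mL/hr
Time remaining = 1304.027 mL ÷ 68.51282 mL/hr = 19.03333 hr

19.0 hours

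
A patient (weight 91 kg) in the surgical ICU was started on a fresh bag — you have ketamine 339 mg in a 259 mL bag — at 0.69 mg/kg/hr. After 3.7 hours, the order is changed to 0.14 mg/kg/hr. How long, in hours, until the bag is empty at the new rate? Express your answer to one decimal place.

Initial rate:
Dose = 0.69 mg/kg/hr × 91 kg = 62.79 mg/hr
Concentration = 339 mg ÷ 259 mL = 1.30888 mg/mL
Rate = 62.79 mg/hr ÷ 1.30888 mg/mL = 47.9723 mL/hr
Volume infused so far = 47.9723 mL/hr × 3.7 hr = 177.4975 mL
Volume remaining = 259 − 177.4975 = 81.50249 mL
New rate:
Dose = 0.14 mg/kg/hr × 91 kg = 12.74 mg/hr
Rate = 12.74 mg/hr ÷ 1.30888 mg/mL = 9.73351 mL/hr
Time remaining = 81.50249 mL ÷ 9.73351 mL/hr = 8.373391 hr

8.4 hours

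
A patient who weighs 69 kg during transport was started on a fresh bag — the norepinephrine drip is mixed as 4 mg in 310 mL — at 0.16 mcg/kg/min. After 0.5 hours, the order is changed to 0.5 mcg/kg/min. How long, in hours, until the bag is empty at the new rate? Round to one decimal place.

1.8 hours

Initial rate:
Dose = 0.16 mcg/kg/min × 69 kg = 11.04 mcg/min
11.04 mcg/min × 60 min/hr = 662.4 mcg/hr
Concentration = 4 mg ÷ 310 mL = 0.01290323 mg/mL = 12.90323 mcg/mL
Rate = 662.4 mcg/hr ÷ 12.90323 mcg/mL = 51.336 mL/hr
Volume infused so far = 51.336 mL/hr × 0.5 hr = 25.668 mL
Volume remaining = 310 − 25.668 = 284.332 mL
New rate:
Dose = 0.5 mcg/kg/min × 69 kg = 34.5 mcg/min
34.5 mcg/min × 60 min/hr = 2070 mcg/hr
Rate = 2070 mcg/hr ÷ 12.90323 mcg/mL = 160.425 mL/hr
Time remaining = 284.332 mL ÷ 160.425 mL/hr = 1.772367 hr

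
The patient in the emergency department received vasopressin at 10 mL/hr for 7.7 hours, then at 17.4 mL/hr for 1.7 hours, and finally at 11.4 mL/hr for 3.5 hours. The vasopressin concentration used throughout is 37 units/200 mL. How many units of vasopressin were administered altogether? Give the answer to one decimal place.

Concentration = 37 units ÷ 200 mL = 0.185 units/mL
Stage 1: 10 mL/hr × 7.7 hr = 77 mL → 77 mL × 0.185 units/mL = 14.245 units
Stage 2: 17.4 mL/hr × 1.7 hr = 29.58 mL → 29.58 mL × 0.185 units/mL = 5.4723 units
Stage 3: 11.4 mL/hr × 3.5 hr = 39.9 mL → 39.9 mL × 0.185 units/mL = 7.3815 units
Total = 14.245 + 5.4723 + 7.3815 = 27.0988 units

27.1 units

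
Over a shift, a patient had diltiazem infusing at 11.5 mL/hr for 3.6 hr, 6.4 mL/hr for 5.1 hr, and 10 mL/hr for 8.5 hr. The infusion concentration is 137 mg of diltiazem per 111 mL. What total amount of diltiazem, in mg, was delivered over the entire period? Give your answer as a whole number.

Concentration = 137 mg ÷ 111 mL = 1.234234 mg/mL
Stage 1: 11.5 mL/hr × 3.6 hr = 41.4 mL → 41.4 mL × 1.234234 mg/mL = 51.0973 mg
Stage 2: 6.4 mL/hr × 5.1 hr = 32.64 mL → 32.64 mL × 1.234234 mg/mL = 40.28541 mg
Stage 3: 10 mL/hr × 8.5 hr = 85 mL → 85 mL × 1.234234 mg/mL = 104.9099 mg
Total = 51.0973 + 40.28541 + 104.9099 = 196.2926 mg

196 mg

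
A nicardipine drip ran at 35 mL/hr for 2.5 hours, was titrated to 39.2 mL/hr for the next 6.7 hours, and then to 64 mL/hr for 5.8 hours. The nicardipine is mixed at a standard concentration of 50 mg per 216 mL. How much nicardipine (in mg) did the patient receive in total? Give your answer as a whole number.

Concentration = 50 mg ÷ 216 mL = 0.2314815 mg/mL
Stage 1: 35 mL/hr × 2.5 hr = 87.5 mL → 87.5 mL × 0.2314815 mg/mL = 20.25463 mg
Stage 2: 39.2 mL/hr × 6.7 hr = 262.64 mL → 262.64 mL × 0.2314815 mg/mL = 60.7963 mg
Stage 3: 64 mL/hr × 5.8 hr = 371.2 mL → 371.2 mL × 0.2314815 mg/mL = 85.92593 mg
Total = 20.25463 + 60.7963 + 85.92593 = 166.9769 mg

167 mg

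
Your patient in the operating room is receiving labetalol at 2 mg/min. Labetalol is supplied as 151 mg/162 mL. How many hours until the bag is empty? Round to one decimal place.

1.3 hours

2 mg/min × 60 min/hr = 120 mg/hr
Concentration = 151 mg ÷ 162 mL = 0.9320988 mg/mL
Rate = 120 mg/hr ÷ 0.9320988 mg/mL = 128.7417 mL/hr
Duration = 162 mL ÷ 128.7417 mL/hr = 1.258333 hr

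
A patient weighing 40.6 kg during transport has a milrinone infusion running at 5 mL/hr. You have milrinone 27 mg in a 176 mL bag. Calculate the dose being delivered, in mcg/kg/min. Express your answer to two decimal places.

Concentration = 27 mg ÷ 176 mL = 0.1534091 mg/mL = 153.4091 mcg/mL
Drug rate = 5 mL/hr × 153.4091 mcg/mL = 767.0455 mcg/hr
767.0455 mcg/hr ÷ 60 min/hr = 12.78409 mcg/min
12.78409 mcg/min ÷ 40.6 kg = 0.3148791 mcg/kg/min

0.31 mcg/kg/min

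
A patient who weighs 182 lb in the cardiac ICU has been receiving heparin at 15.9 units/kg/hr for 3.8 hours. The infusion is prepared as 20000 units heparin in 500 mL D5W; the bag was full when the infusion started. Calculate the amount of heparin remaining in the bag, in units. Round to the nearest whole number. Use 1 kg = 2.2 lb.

15002 units

Weight = 182 lb ÷ 2.2 lb/kg = 82.72727 kg
Dose = 15.9 units/kg/hr × 82.72727 kg = 1315.364 units/hr
Concentration = 20000 units ÷ 500 mL = 40 units/mL
Rate = 1315.364 units/hr ÷ 40 units/mL = 32.88409 mL/hr
Volume infused = 32.88409 mL/hr × 3.8 hr = 124.9595 mL
Volume remaining = 500 − 124.9595 = 375.0405 mL
Drug remaining = 375.0405 mL × 40 units/mL = 15001.62 units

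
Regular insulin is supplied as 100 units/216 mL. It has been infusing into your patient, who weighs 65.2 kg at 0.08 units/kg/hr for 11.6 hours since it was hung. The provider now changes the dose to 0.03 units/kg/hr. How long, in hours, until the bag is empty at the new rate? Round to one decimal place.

Initial rate:
Dose = 0.08 units/kg/hr × 65.2 kg = 5.216 units/hr
Concentration = 100 units ÷ 216 mL = 0.462963 units/mL
Rate = 5.216 units/hr ÷ 0.462963 units/mL = 11.26656 mL/hr
Volume infused so far = 11.26656 mL/hr × 11.6 hr = 130.6921 mL
Volume remaining = 216 − 130.6921 = 85.3079 mL
New rate:
Dose = 0.03 units/kg/hr × 65.2 kg = 1.956 units/hr
Rate = 1.956 units/hr ÷ 0.462963 units/mL = 4.22496 mL/hr
Time remaining = 85.3079 mL ÷ 4.22496 mL/hr = 20.19141 hr

20.2 hours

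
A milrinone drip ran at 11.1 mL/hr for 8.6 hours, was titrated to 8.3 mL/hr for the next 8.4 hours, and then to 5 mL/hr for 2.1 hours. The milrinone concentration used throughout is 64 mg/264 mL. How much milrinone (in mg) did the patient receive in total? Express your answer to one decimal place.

Concentration = 64 mg ÷ 264 mL = 0.2424242 mg/mL
Stage 1: 11.1 mL/hr × 8.6 hr = 95.46 mL → 95.46 mL × 0.2424242 mg/mL = 23.14182 mg
Stage 2: 8.3 mL/hr × 8.4 hr = 69.72 mL → 69.72 mL × 0.2424242 mg/mL = 16.90182 mg
Stage 3: 5 mL/hr × 2.1 hr = 10.5 mL → 10.5 mL × 0.2424242 mg/mL = 2.545455 mg
Total = 23.14182 + 16.90182 + 2.545455 = 42.58909 mg

42.6 mg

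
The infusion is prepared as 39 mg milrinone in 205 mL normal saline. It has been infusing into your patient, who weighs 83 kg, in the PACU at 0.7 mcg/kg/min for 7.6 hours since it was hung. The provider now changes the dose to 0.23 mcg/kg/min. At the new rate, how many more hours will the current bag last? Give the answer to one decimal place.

Initial rate:
Dose = 0.7 mcg/kg/min × 83 kg = 58.1 mcg/min
58.1 mcg/min × 60 min/hr = 3486 mcg/hr
Concentration = 39 mg ÷ 205 mL = 0.1902439 mg/mL = 190.2439 mcg/mL
Rate = 3486 mcg/hr ÷ 190.2439 mcg/mL = 18.32385 mL/hr
Volume infused so far = 18.32385 mL/hr × 7.6 hr = 139.2612 mL
Volume remaining = 205 − 139.2612 = 65.73877 mL
New rate:
Dose = 0.23 mcg/kg/min × 83 kg = 19.09 mcg/min
19.09 mcg/min × 60 min/hr = 1145.4 mcg/hr
Rate = 1145.4 mcg/hr ÷ 190.2439 mcg/mL = 6.020692 mL/hr
Time remaining = 65.73877 mL ÷ 6.020692 mL/hr = 10.91881 hr

10.9 hours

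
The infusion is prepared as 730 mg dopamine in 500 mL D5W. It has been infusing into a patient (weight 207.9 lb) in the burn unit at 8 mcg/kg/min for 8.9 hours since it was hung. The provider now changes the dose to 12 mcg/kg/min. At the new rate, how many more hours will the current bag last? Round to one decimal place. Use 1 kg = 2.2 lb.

Initial rate:
Weight = 207.9 lb ÷ 2.2 lb/kg = 94.5 kg
Dose = 8 mcg/kg/min × 94.5 kg = 756 mcg/min
756 mcg/min × 60 min/hr = 45360 mcg/hr
Concentration = 730 mg ÷ 500 mL = 1.46 mg/mL = 1460 mcg/mL
Rate = 45360 mcg/hr ÷ 1460 mcg/mL = 31.06849 mL/hr
Volume infused so far = 31.06849 mL/hr × 8.9 hr = 276.5096 mL
Volume remaining = 500 − 276.5096 = 223.4904 mL
New rate:
Dose = 12 mcg/kg/min × 94.5 kg = 1134 mcg/min
1134 mcg/min × 60 min/hr = 68040 mcg/hr
Rate = 68040 mcg/hr ÷ 1460 mcg/mL = 46.60274 mL/hr
Time remaining = 223.4904 mL ÷ 46.60274 mL/hr = 4.79565 hr

4.8 hours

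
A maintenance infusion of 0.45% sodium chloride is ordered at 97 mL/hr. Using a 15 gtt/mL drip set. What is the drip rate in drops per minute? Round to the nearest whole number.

24 gtt/min

97 mL/hr ÷ 60 min/hr = 1.616667 mL/min
1.616667 mL/min × 15 gtt/mL = 24.25 gtt/min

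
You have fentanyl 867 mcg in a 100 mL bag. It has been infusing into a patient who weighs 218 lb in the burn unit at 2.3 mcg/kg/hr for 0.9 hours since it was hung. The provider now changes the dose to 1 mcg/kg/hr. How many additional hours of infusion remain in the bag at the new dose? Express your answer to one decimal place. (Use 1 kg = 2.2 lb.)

6.7 hours

Initial rate:
Weight = 218 lb ÷ 2.2 lb/kg = 99.09091 kg
Dose = 2.3 mcg/kg/hr × 99.09091 kg = 227.9091 mcg/hr
Concentration = 867 mcg ÷ 100 mL = 8.67 mcg/mL
Rate = 227.9091 mcg/hr ÷ 8.67 mcg/mL = 26.28709 mL/hr
Volume infused so far = 26.28709 mL/hr × 0.9 hr = 23.65838 mL
Volume remaining = 100 − 23.65838 = 76.34162 mL
New rate:
Dose = 1 mcg/kg/hr × 99.09091 kg = 99.09091 mcg/hr
Rate = 99.09091 mcg/hr ÷ 8.67 mcg/mL = 11.42917 mL/hr
Time remaining = 76.34162 mL ÷ 11.42917 mL/hr = 6.679541 hr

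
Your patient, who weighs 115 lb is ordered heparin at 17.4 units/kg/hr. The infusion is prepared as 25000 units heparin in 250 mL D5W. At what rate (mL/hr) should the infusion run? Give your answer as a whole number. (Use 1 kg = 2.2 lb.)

9 mL/hr

Weight = 115 lb ÷ 2.2 lb/kg = 52.27273 kg
Dose = 17.4 units/kg/hr × 52.27273 kg = 909.5455 units/hr
Concentration = 25000 units ÷ 250 mL = 100 units/mL
Rate = 909.5455 units/hr ÷ 100 units/mL = 9.095455 mL/hr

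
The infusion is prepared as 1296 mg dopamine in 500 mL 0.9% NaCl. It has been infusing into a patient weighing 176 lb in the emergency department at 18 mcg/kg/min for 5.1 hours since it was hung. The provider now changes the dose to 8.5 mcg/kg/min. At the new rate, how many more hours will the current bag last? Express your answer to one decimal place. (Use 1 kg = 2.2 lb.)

21.0 hours

Initial rate:
Weight = 176 lb ÷ 2.2 lb/kg = 80 kg
Dose = 18 mcg/kg/min × 80 kg = 1440 mcg/min
1440 mcg/min × 60 min/hr = 86400 mcg/hr
Concentration = 1296 mg ÷ 500 mL = 2.592 mg/mL = 2592 mcg/mL
Rate = 86400 mcg/hr ÷ 2592 mcg/mL = 33.33333 mL/hr
Volume infused so far = 33.33333 mL/hr × 5.1 hr = 170 mL
Volume remaining = 500 − 170 = 330 mL
New rate:
Dose = 8.5 mcg/kg/min × 80 kg = 680 mcg/min
680 mcg/min × 60 min/hr = 40800 mcg/hr
Rate = 40800 mcg/hr ÷ 2592 mcg/mL = 15.74074 mL/hr
Time remaining = 330 mL ÷ 15.74074 mL/hr = 20.96471 hr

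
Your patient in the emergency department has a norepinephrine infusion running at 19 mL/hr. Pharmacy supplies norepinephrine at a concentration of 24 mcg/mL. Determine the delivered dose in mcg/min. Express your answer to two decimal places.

Drug rate = 19 mL/hr × 24 mcg/mL = 456 mcg/hr
456 mcg/hr ÷ 60 min/hr = 7.6 mcg/min

7.60 mcg/min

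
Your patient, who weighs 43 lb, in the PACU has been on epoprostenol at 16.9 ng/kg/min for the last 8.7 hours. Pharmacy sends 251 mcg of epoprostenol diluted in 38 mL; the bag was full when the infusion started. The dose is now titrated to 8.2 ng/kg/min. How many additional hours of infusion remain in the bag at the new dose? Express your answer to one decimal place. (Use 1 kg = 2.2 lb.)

8.2 hours

Initial rate:
Weight = 43 lb ÷ 2.2 lb/kg = 19.54545 kg
Dose = 16.9 ng/kg/min × 19.54545 kg = 330.3182 ng/min
330.3182 ng/min × 60 min/hr = 19819.09 ng/hr
Concentration = 251 mcg ÷ 38 mL = 6.605263 mcg/mL = 6605.263 ng/mL
Rate = 19819.09 ng/hr ÷ 6605.263 ng/mL = 3.0005 mL/hr
Volume infused so far = 3.0005 mL/hr × 8.7 hr = 26.10435 mL
Volume remaining = 38 − 26.10435 = 11.89565 mL
New rate:
Dose = 8.2 ng/kg/min × 19.54545 kg = 160.2727 ng/min
160.2727 ng/min × 60 min/hr = 9616.364 ng/hr
Rate = 9616.364 ng/hr ÷ 6605.263 ng/mL = 1.455864 mL/hr
Time remaining = 11.89565 mL ÷ 1.455864 mL/hr = 8.170855 hr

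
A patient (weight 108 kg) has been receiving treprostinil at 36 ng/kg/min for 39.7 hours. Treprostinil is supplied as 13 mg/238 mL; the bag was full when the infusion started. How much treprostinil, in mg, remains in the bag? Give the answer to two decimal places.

3.74 mg

Dose = 36 ng/kg/min × 108 kg = 3888 ng/min
3888 ng/min × 60 min/hr = 233280 ng/hr
Concentration = 13 mg ÷ 238 mL = 0.05462185 mg/mL = 54621.85 ng/mL
Rate = 233280 ng/hr ÷ 54621.85 ng/mL = 4.270818 mL/hr
Volume infused = 4.270818 mL/hr × 39.7 hr = 169.5515 mL
Volume remaining = 238 − 169.5515 = 68.44851 mL
Drug remaining = 68.44851 mL × 54621.85 ng/mL = 3738784 ng = 3.738784 mg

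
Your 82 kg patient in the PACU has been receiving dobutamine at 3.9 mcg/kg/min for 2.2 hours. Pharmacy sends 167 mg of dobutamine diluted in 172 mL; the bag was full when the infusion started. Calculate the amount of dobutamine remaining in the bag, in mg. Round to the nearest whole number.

Dose = 3.9 mcg/kg/min × 82 kg = 319.8 mcg/min
319.8 mcg/min × 60 min/hr = 19188 mcg/hr
Concentration = 167 mg ÷ 172 mL = 0.9709302 mg/mL = 970.9302 mcg/mL
Rate = 19188 mcg/hr ÷ 970.9302 mcg/mL = 19.76249 mL/hr
Volume infused = 19.76249 mL/hr × 2.2 hr = 43.47748 mL
Volume remaining = 172 − 43.47748 = 128.5225 mL
Drug remaining = 128.5225 mL × 970.9302 mcg/mL = 124786.4 mcg = 124.7864 mg

125 mg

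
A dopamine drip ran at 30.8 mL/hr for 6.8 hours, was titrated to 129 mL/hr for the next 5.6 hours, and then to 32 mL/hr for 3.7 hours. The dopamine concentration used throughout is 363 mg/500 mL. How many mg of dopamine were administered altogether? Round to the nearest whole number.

Concentration = 363 mg ÷ 500 mL = 0.726 mg/mL
Stage 1: 30.8 mL/hr × 6.8 hr = 209.44 mL → 209.44 mL × 0.726 mg/mL = 152.0534 mg
Stage 2: 129 mL/hr × 5.6 hr = 722.4 mL → 722.4 mL × 0.726 mg/mL = 524.4624 mg
Stage 3: 32 mL/hr × 3.7 hr = 118.4 mL → 118.4 mL × 0.726 mg/mL = 85.9584 mg
Total = 152.0534 + 524.4624 + 85.9584 = 762.4742 mg

762 mg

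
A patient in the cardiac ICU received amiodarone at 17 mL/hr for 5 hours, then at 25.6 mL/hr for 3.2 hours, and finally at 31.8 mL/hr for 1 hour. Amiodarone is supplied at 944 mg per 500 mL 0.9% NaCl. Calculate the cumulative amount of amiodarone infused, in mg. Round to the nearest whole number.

Concentration = 944 mg ÷ 500 mL = 1.888 mg/mL
Stage 1: 17 mL/hr × 5 hr = 85 mL → 85 mL × 1.888 mg/mL = 160.48 mg
Stage 2: 25.6 mL/hr × 3.2 hr = 81.92 mL → 81.92 mL × 1.888 mg/mL = 154.665 mg
Stage 3: 31.8 mL/hr × 1 hr = 31.8 mL → 31.8 mL × 1.888 mg/mL = 60.0384 mg
Total = 160.48 + 154.665 + 60.0384 = 375.1834 mg

375 mg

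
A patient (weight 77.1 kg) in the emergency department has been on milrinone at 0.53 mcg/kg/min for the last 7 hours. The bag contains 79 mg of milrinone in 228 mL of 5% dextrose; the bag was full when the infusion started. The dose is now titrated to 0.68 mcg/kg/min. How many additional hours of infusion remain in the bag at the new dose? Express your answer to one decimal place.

19.7 hours

Initial rate:
Dose = 0.53 mcg/kg/min × 77.1 kg = 40.863 mcg/min
40.863 mcg/min × 60 min/hr = 2451.78 mcg/hr
Concentration = 79 mg ÷ 228 mL = 0.3464912 mg/mL = 346.4912 mcg/mL
Rate = 2451.78 mcg/hr ÷ 346.4912 mcg/mL = 7.076023 mL/hr
Volume infused so far = 7.076023 mL/hr × 7 hr = 49.53216 mL
Volume remaining = 228 − 49.53216 = 178.4678 mL
New rate:
Dose = 0.68 mcg/kg/min × 77.1 kg = 52.428 mcg/min
52.428 mcg/min × 60 min/hr = 3145.68 mcg/hr
Rate = 3145.68 mcg/hr ÷ 346.4912 mcg/mL = 9.078671 mL/hr
Time remaining = 178.4678 mL ÷ 9.078671 mL/hr = 19.65792 hr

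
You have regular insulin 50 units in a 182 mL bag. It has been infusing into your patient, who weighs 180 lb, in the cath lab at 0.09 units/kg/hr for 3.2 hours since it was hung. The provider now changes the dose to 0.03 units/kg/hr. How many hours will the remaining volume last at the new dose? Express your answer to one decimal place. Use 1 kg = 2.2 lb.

10.8 hours

Initial rate:
Weight = 180 lb ÷ 2.2 lb/kg = 81.81818 kg
Dose = 0.09 units/kg/hr × 81.81818 kg = 7.363636 units/hr
Concentration = 50 units ÷ 182 mL = 0.2747253 units/mL
Rate = 7.363636 units/hr ÷ 0.2747253 units/mL = 26.80364 mL/hr
Volume infused so far = 26.80364 mL/hr × 3.2 hr = 85.77164 mL
Volume remaining = 182 − 85.77164 = 96.22836 mL
New rate:
Dose = 0.03 units/kg/hr × 81.81818 kg = 2.454545 units/hr
Rate = 2.454545 units/hr ÷ 0.2747253 units/mL = 8.934545 mL/hr
Time remaining = 96.22836 mL ÷ 8.934545 mL/hr = 10.77037 hr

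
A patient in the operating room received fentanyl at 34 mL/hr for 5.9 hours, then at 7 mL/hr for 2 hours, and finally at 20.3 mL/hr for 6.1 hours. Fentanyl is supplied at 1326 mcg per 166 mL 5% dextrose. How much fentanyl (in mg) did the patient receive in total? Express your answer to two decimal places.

Concentration = 1326 mcg ÷ 166 mL = 7.987952 mcg/mL
Stage 1: 34 mL/hr × 5.9 hr = 200.6 mL → 200.6 mL × 7.987952 mcg/mL = 1602.383 mcg
Stage 2: 7 mL/hr × 2 hr = 14 mL → 14 mL × 7.987952 mcg/mL = 111.8313 mcg
Stage 3: 20.3 mL/hr × 6.1 hr = 123.83 mL → 123.83 mL × 7.987952 mcg/mL = 989.1481 mcg
Total = 1602.383 + 111.8313 + 989.1481 = 2703.363 mcg = 2.703363 mg

2.70 mg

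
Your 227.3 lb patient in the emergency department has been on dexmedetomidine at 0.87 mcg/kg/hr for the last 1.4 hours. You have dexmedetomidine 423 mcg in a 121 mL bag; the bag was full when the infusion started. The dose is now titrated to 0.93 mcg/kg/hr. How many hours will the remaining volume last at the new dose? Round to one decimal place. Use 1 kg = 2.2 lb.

3.1 hours

Initial rate:
Weight = 227.3 lb ÷ 2.2 lb/kg = 103.3182 kg
Dose = 0.87 mcg/kg/hr × 103.3182 kg = 89.88682 mcg/hr
Concentration = 423 mcg ÷ 121 mL = 3.495868 mcg/mL
Rate = 89.88682 mcg/hr ÷ 3.495868 mcg/mL = 25.7123 mL/hr
Volume infused so far = 25.7123 mL/hr × 1.4 hr = 35.99723 mL
Volume remaining = 121 − 35.99723 = 85.00277 mL
New rate:
Dose = 0.93 mcg/kg/hr × 103.3182 kg = 96.08591 mcg/hr
Rate = 96.08591 mcg/hr ÷ 3.495868 mcg/mL = 27.48557 mL/hr
Time remaining = 85.00277 mL ÷ 27.48557 mL/hr = 3.092633 hr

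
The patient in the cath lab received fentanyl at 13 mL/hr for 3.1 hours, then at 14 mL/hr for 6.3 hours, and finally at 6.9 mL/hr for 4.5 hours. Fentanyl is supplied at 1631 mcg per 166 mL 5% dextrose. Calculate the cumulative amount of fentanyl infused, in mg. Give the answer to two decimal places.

1.57 mg

Concentration = 1631 mcg ÷ 166 mL = 9.825301 mcg/mL
Stage 1: 13 mL/hr × 3.1 hr = 40.3 mL → 40.3 mL × 9.825301 mcg/mL = 395.9596 mcg
Stage 2: 14 mL/hr × 6.3 hr = 88.2 mL → 88.2 mL × 9.825301 mcg/mL = 866.5916 mcg
Stage 3: 6.9 mL/hr × 4.5 hr = 31.05 mL → 31.05 mL × 9.825301 mcg/mL = 305.0756 mcg
Total = 395.9596 + 866.5916 + 305.0756 = 1567.627 mcg = 1.567627 mg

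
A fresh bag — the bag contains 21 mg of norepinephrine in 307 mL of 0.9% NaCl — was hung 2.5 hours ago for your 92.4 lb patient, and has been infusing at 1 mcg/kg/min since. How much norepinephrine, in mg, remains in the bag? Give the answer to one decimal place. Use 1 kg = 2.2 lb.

Weight = 92.4 lb ÷ 2.2 lb/kg = 42 kg
Dose = 1 mcg/kg/min × 42 kg = 42 mcg/min
42 mcg/min × 60 min/hr = 2520 mcg/hr
Concentration = 21 mg ÷ 307 mL = 0.06840391 mg/mL = 68.40391 mcg/mL
Rate = 2520 mcg/hr ÷ 68.40391 mcg/mL = 36.84 mL/hr
Volume infused = 36.84 mL/hr × 2.5 hr = 92.1 mL
Volume remaining = 307 − 92.1 = 214.9 mL
Drug remaining = 214.9 mL × 68.40391 mcg/mL = 14700 mcg = 14.7 mg

14.7 mg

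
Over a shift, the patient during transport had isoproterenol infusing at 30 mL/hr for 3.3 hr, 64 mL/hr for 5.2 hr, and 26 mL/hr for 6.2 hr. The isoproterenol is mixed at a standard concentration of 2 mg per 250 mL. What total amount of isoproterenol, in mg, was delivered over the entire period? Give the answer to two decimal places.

4.74 mg

Concentration = 2 mg ÷ 250 mL = 0.008 mg/mL
Stage 1: 30 mL/hr × 3.3 hr = 99 mL → 99 mL × 0.008 mg/mL = 0.792 mg
Stage 2: 64 mL/hr × 5.2 hr = 332.8 mL → 332.8 mL × 0.008 mg/mL = 2.6624 mg
Stage 3: 26 mL/hr × 6.2 hr = 161.2 mL → 161.2 mL × 0.008 mg/mL = 1.2896 mg
Total = 0.792 + 2.6624 + 1.2896 = 4.744 mg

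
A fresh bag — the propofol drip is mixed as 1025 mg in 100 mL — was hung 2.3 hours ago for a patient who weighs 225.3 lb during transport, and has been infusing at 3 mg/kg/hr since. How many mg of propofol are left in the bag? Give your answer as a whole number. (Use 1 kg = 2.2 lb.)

Weight = 225.3 lb ÷ 2.2 lb/kg = 102.4091 kg
Dose = 3 mg/kg/hr × 102.4091 kg = 307.2273 mg/hr
Concentration = 1025 mg ÷ 100 mL = 10.25 mg/mL
Rate = 307.2273 mg/hr ÷ 10.25 mg/mL = 29.97339 mL/hr
Volume infused = 29.97339 mL/hr × 2.3 hr = 68.9388 mL
Volume remaining = 100 − 68.9388 = 31.0612 mL
Drug remaining = 31.0612 mL × 10.25 mg/mL = 318.3773 mg

318 mg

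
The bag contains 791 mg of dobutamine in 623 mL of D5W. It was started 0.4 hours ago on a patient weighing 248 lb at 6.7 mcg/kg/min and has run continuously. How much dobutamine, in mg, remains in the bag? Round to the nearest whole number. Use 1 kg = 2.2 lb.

Weight = 248 lb ÷ 2.2 lb/kg = 112.7273 kg
Dose = 6.7 mcg/kg/min × 112.7273 kg = 755.2727 mcg/min
755.2727 mcg/min × 60 min/hr = 45316.36 mcg/hr
Concentration = 791 mg ÷ 623 mL = 1.269663 mg/mL = 1269.663 mcg/mL
Rate = 45316.36 mcg/hr ÷ 1269.663 mcg/mL = 35.69165 mL/hr
Volume infused = 35.69165 mL/hr × 0.4 hr = 14.27666 mL
Volume remaining = 623 − 14.27666 = 608.7233 mL
Drug remaining = 608.7233 mL × 1269.663 mcg/mL = 772873.5 mcg = 772.8735 mg

773 mg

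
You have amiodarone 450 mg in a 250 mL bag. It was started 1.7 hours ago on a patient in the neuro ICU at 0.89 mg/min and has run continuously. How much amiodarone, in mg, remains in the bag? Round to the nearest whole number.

0.89 mg/min × 60 min/hr = 53.4 mg/hr
Concentration = 450 mg ÷ 250 mL = 1.8 mg/mL
Rate = 53.4 mg/hr ÷ 1.8 mg/mL = 29.66667 mL/hr
Volume infused = 29.66667 mL/hr × 1.7 hr = 50.43333 mL
Volume remaining = 250 − 50.43333 = 199.5667 mL
Drug remaining = 199.5667 mL × 1.8 mg/mL = 359.22 mg

359 mg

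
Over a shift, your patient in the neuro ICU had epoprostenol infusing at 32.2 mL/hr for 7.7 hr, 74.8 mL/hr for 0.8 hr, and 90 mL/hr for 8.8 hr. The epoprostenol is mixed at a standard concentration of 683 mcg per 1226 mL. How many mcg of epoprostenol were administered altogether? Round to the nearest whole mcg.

613 mcg

Concentration = 683 mcg ÷ 1226 mL = 0.5570962 mcg/mL
Stage 1: 32.2 mL/hr × 7.7 hr = 247.94 mL → 247.94 mL × 0.5570962 mcg/mL = 138.1264 mcg
Stage 2: 74.8 mL/hr × 0.8 hr = 59.84 mL → 59.84 mL × 0.5570962 mcg/mL = 33.33664 mcg
Stage 3: 90 mL/hr × 8.8 hr = 792 mL → 792 mL × 0.5570962 mcg/mL = 441.2202 mcg
Total = 138.1264 + 33.33664 + 441.2202 = 612.6833 mcg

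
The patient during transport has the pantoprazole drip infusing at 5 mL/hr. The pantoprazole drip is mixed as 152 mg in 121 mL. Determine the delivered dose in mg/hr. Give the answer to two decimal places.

Concentration = 152 mg ÷ 121 mL = 1.256198 mg/mL
Drug rate = 5 mL/hr × 1.256198 mg/mL = 6.280992 mg/hr

6.28 mg/hr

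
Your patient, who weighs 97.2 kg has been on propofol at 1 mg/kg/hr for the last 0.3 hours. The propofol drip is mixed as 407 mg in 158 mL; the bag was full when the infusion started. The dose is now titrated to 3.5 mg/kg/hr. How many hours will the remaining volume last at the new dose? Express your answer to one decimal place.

Initial rate:
Dose = 1 mg/kg/hr × 97.2 kg = 97.2 mg/hr
Concentration = 407 mg ÷ 158 mL = 2.575949 mg/mL
Rate = 97.2 mg/hr ÷ 2.575949 mg/mL = 37.73366 mL/hr
Volume infused so far = 37.73366 mL/hr × 0.3 hr = 11.3201 mL
Volume remaining = 158 − 11.3201 = 146.6799 mL
New rate:
Dose = 3.5 mg/kg/hr × 97.2 kg = 340.2 mg/hr
Rate = 340.2 mg/hr ÷ 2.575949 mg/mL = 132.0678 mL/hr
Time remaining = 146.6799 mL ÷ 132.0678 mL/hr = 1.110641 hr

1.1 hours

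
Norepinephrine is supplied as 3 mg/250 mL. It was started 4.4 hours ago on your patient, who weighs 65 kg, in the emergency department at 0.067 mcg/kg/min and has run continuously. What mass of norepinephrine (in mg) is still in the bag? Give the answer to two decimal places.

Dose = 0.067 mcg/kg/min × 65 kg = 4.355 mcg/min
4.355 mcg/min × 60 min/hr = 261.3 mcg/hr
Concentration = 3 mg ÷ 250 mL = 0.012 mg/mL = 12 mcg/mL
Rate = 261.3 mcg/hr ÷ 12 mcg/mL = 21.775 mL/hr
Volume infused = 21.775 mL/hr × 4.4 hr = 95.81 mL
Volume remaining = 250 − 95.81 = 154.19 mL
Drug remaining = 154.19 mL × 12 mcg/mL = 1850.28 mcg = 1.85028 mg

1.85 mg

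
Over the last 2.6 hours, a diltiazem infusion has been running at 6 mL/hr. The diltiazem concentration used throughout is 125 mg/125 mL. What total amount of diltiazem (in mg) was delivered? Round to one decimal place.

Concentration = 125 mg ÷ 125 mL = 1 mg/mL
Drug rate = 6 mL/hr × 1 mg/mL = 6 mg/hr
Total = 6 mg/hr × 2.6 hr = 15.6 mg

15.6 mg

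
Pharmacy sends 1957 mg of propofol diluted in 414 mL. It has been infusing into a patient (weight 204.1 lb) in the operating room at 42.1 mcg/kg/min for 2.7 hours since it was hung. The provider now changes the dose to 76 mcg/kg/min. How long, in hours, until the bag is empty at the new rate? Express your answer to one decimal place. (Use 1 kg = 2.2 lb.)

3.1 hours

Initial rate:
Weight = 204.1 lb ÷ 2.2 lb/kg = 92.77273 kg
Dose = 42.1 mcg/kg/min × 92.77273 kg = 3905.732 mcg/min
3905.732 mcg/min × 60 min/hr = 234343.9 mcg/hr
Concentration = 1957 mg ÷ 414 mL = 4.727053 mg/mL = 4727.053 mcg/mL
Rate = 234343.9 mcg/hr ÷ 4727.053 mcg/mL = 49.57505 mL/hr
Volume infused so far = 49.57505 mL/hr × 2.7 hr = 133.8526 mL
Volume remaining = 414 − 133.8526 = 280.1474 mL
New rate:
Dose = 76 mcg/kg/min × 92.77273 kg = 7050.727 mcg/min
7050.727 mcg/min × 60 min/hr = 423043.6 mcg/hr
Rate = 423043.6 mcg/hr ÷ 4727.053 mcg/mL = 89.49416 mL/hr
Time remaining = 280.1474 mL ÷ 89.49416 mL/hr = 3.130342 hr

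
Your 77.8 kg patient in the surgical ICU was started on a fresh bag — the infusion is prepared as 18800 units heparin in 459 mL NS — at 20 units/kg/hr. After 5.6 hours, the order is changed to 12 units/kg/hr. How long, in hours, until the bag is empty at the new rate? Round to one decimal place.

Initial rate:
Dose = 20 units/kg/hr × 77.8 kg = 1556 units/hr
Concentration = 18800 units ÷ 459 mL = 40.95861 units/mL
Rate = 1556 units/hr ÷ 40.95861 units/mL = 37.98957 mL/hr
Volume infused so far = 37.98957 mL/hr × 5.6 hr = 212.7416 mL
Volume remaining = 459 − 212.7416 = 246.2584 mL
New rate:
Dose = 12 units/kg/hr × 77.8 kg = 933.6 units/hr
Rate = 933.6 units/hr ÷ 40.95861 units/mL = 22.79374 mL/hr
Time remaining = 246.2584 mL ÷ 22.79374 mL/hr = 10.80377 hr

10.8 hours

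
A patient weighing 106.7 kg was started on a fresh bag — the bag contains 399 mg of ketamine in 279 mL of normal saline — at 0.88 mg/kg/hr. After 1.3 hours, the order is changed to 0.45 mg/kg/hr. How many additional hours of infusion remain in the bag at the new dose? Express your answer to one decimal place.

5.8 hours

Initial rate:
Dose = 0.88 mg/kg/hr × 106.7 kg = 93.896 mg/hr
Concentration = 399 mg ÷ 279 mL = 1.430108 mg/mL
Rate = 93.896 mg/hr ÷ 1.430108 mg/mL = 65.6566 mL/hr
Volume infused so far = 65.6566 mL/hr × 1.3 hr = 85.35358 mL
Volume remaining = 279 − 85.35358 = 193.6464 mL
New rate:
Dose = 0.45 mg/kg/hr × 106.7 kg = 48.015 mg/hr
Rate = 48.015 mg/hr ÷ 1.430108 mg/mL = 33.5744 mL/hr
Time remaining = 193.6464 mL ÷ 33.5744 mL/hr = 5.767681 hr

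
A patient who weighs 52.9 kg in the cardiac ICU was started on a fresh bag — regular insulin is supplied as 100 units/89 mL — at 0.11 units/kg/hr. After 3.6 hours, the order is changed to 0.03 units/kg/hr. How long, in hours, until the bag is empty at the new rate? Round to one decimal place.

Initial rate:
Dose = 0.11 units/kg/hr × 52.9 kg = 5.819 units/hr
Concentration = 100 units ÷ 89 mL = 1.123596 units/mL
Rate = 5.819 units/hr ÷ 1.123596 units/mL = 5.17891 mL/hr
Volume infused so far = 5.17891 mL/hr × 3.6 hr = 18.64408 mL
Volume remaining = 89 − 18.64408 = 70.35592 mL
New rate:
Dose = 0.03 units/kg/hr × 52.9 kg = 1.587 units/hr
Rate = 1.587 units/hr ÷ 1.123596 units/mL = 1.41243 mL/hr
Time remaining = 70.35592 mL ÷ 1.41243 mL/hr = 49.81197 hr

49.8 hours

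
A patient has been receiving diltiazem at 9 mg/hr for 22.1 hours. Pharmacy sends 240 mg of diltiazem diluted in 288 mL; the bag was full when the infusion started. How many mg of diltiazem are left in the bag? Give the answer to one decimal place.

Concentration = 240 mg ÷ 288 mL = 0.8333333 mg/mL
Rate = 9 mg/hr ÷ 0.8333333 mg/mL = 10.8 mL/hr
Volume infused = 10.8 mL/hr × 22.1 hr = 238.68 mL
Volume remaining = 288 − 238.68 = 49.32 mL
Drug remaining = 49.32 mL × 0.8333333 mg/mL = 41.1 mg

41.1 mg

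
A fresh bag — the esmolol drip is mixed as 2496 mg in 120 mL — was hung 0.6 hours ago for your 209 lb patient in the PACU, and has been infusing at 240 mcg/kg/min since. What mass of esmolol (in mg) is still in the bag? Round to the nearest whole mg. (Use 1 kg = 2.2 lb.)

1675 mg

Weight = 209 lb ÷ 2.2 lb/kg = 95 kg
Dose = 240 mcg/kg/min × 95 kg = 22800 mcg/min
22800 mcg/min × 60 min/hr = 1368000 mcg/hr
Concentration = 2496 mg ÷ 120 mL = 20.8 mg/mL = 20800 mcg/mL
Rate = 1368000 mcg/hr ÷ 20800 mcg/mL = 65.76923 mL/hr
Volume infused = 65.76923 mL/hr × 0.6 hr = 39.46154 mL
Volume remaining = 120 − 39.46154 = 80.53846 mL
Drug remaining = 80.53846 mL × 20800 mcg/mL = 1675200 mcg = 1675.2 mg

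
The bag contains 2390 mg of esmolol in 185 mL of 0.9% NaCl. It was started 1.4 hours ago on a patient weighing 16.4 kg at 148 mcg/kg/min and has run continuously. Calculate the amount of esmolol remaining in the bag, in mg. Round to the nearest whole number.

2186 mg

Dose = 148 mcg/kg/min × 16.4 kg = 2427.2 mcg/min
2427.2 mcg/min × 60 min/hr = 145632 mcg/hr
Concentration = 2390 mg ÷ 185 mL = 12.91892 mg/mL = 12918.92 mcg/mL
Rate = 145632 mcg/hr ÷ 12918.92 mcg/mL = 11.27277 mL/hr
Volume infused = 11.27277 mL/hr × 1.4 hr = 15.78188 mL
Volume remaining = 185 − 15.78188 = 169.2181 mL
Drug remaining = 169.2181 mL × 12918.92 mcg/mL = 2186115 mcg = 2186.115 mg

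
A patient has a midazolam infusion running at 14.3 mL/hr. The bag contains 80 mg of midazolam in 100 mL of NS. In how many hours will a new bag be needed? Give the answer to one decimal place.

7.0 hours

Duration = 100 mL ÷ 14.3 mL/hr = 6.993007 hr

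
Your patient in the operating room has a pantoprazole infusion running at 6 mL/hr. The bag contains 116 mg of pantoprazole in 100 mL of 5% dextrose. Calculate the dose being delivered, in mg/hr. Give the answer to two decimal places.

6.96 mg/hr

Concentration = 116 mg ÷ 100 mL = 1.16 mg/mL
Drug rate = 6 mL/hr × 1.16 mg/mL = 6.96 mg/hr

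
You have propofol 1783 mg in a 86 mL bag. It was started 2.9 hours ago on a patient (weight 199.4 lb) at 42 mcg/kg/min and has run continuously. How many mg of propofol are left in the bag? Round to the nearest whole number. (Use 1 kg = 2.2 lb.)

Weight = 199.4 lb ÷ 2.2 lb/kg = 90.63636 kg
Dose = 42 mcg/kg/min × 90.63636 kg = 3806.727 mcg/min
3806.727 mcg/min × 60 min/hr = 228403.6 mcg/hr
Concentration = 1783 mg ÷ 86 mL = 20.73256 mg/mL = 20732.56 mcg/mL
Rate = 228403.6 mcg/hr ÷ 20732.56 mcg/mL = 11.01666 mL/hr
Volume infused = 11.01666 mL/hr × 2.9 hr = 31.94833 mL
Volume remaining = 86 − 31.94833 = 54.05167 mL
Drug remaining = 54.05167 mL × 20732.56 mcg/mL = 1120629 mcg = 1120.629 mg

1121 mg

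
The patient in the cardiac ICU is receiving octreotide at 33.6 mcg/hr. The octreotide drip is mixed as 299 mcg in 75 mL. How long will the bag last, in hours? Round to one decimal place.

8.9 hours

Concentration = 299 mcg ÷ 75 mL = 3.986667 mcg/mL
Rate = 33.6 mcg/hr ÷ 3.986667 mcg/mL = 8.428094 mL/hr
Duration = 75 mL ÷ 8.428094 mL/hr = 8.89881 hr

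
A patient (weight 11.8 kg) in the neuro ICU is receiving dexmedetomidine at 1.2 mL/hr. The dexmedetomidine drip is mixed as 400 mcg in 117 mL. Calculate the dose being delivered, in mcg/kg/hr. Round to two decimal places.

Concentration = 400 mcg ÷ 117 mL = 3.418803 mcg/mL
Drug rate = 1.2 mL/hr × 3.418803 mcg/mL = 4.102564 mcg/hr
4.102564 mcg/hr ÷ 11.8 kg = 0.3476749 mcg/kg/hr

0.35 mcg/kg/hr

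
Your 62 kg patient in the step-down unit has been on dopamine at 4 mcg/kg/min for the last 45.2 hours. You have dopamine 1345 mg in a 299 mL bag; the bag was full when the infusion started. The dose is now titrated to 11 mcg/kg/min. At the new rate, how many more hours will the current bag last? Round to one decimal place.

16.4 hours

Initial rate:
Dose = 4 mcg/kg/min × 62 kg = 248 mcg/min
248 mcg/min × 60 min/hr = 14880 mcg/hr
Concentration = 1345 mg ÷ 299 mL = 4.498328 mg/mL = 4498.328 mcg/mL
Rate = 14880 mcg/hr ÷ 4498.328 mcg/mL = 3.307896 mL/hr
Volume infused so far = 3.307896 mL/hr × 45.2 hr = 149.5169 mL
Volume remaining = 299 − 149.5169 = 149.4831 mL
New rate:
Dose = 11 mcg/kg/min × 62 kg = 682 mcg/min
682 mcg/min × 60 min/hr = 40920 mcg/hr
Rate = 40920 mcg/hr ÷ 4498.328 mcg/mL = 9.096714 mL/hr
Time remaining = 149.4831 mL ÷ 9.096714 mL/hr = 16.43265 hr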